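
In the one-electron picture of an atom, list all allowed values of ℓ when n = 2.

0, 1

ℓ is an integer with 0 ≤ ℓ ≤ n−1, so for n = 2: ℓ = 0, 1.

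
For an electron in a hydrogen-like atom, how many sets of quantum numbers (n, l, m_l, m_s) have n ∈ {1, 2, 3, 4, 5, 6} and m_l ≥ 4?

8

Per-shell orbital counts meeting the constraint:
n=5 → 1; n=6 → 3.
Orbitals: 1 + 3 = 4. Including both spin states (m_s = ±1/2) gives 2 × 4 = 8 states.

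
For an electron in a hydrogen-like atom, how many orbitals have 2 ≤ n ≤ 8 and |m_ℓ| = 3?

Work shell by shell — for each n, count the (ℓ, m_ℓ) pairs that satisfy |m_ℓ| = 3:
n=4 → 2; n=5 → 4; n=6 → 6; n=7 → 8; n=8 → 10.
Total orbitals: 2 + 4 + 6 + 8 + 10 = 30.

30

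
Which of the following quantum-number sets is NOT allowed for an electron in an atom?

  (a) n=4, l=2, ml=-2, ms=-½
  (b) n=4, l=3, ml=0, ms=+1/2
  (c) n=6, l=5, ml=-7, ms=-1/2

(c)

(c) has |ml| = 7 > l = 5, violating −l ≤ ml ≤ l.
The remaining sets (a), (b) satisfy all four rules.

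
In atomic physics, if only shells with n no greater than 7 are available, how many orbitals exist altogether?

Total orbitals = 1² + 2² + 3² + 4² + 5² + 6² + 7² = 140.

140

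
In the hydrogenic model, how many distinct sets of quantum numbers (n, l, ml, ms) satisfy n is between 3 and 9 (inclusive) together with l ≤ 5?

388

For each n in the range, tally the orbitals obeying l ≤ 5:
n=3 → 9; n=4 → 16; n=5 → 25; n=6 → 36; n=7 → 36; n=8 → 36; n=9 → 36.
Orbitals: 9 + 16 + 25 + 36 + 36 + 36 + 36 = 194. Including both spin states (ms = ±1/2) gives 2 × 194 = 388 states.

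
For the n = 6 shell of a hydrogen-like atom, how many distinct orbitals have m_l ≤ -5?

Contributions: l=5 → 1.
Total orbitals: 1.

1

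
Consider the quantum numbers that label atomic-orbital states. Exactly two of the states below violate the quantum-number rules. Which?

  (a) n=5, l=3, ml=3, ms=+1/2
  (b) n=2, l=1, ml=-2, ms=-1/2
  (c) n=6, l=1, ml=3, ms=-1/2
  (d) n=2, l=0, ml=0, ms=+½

(b) has |ml| = 2 > l = 1, violating −l ≤ ml ≤ l.
(c) has |ml| = 3 > l = 1, violating −l ≤ ml ≤ l.
The remaining sets (a), (d) satisfy all four rules.

(b) and (c)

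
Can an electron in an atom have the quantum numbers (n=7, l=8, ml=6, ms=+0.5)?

No

The orbital quantum number must satisfy 0 ≤ l ≤ n−1. With n = 7 the allowed l values are 0, 1, 2, 3, 4, 5, 6, so l = 8 is out of range.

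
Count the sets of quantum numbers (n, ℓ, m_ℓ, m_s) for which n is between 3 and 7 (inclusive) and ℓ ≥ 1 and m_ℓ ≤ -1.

110

For each n in the range, tally the orbitals obeying ℓ ≥ 1 and m_ℓ ≤ -1:
n=3 → 3; n=4 → 6; n=5 → 10; n=6 → 15; n=7 → 21.
Orbitals: 3 + 6 + 10 + 15 + 21 = 55. Including both spin states (m_s = ±1/2) gives 2 × 55 = 110 states.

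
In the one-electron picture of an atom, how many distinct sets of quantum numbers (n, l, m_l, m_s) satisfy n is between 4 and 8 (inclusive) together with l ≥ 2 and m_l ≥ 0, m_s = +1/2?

95

For each n in the range, tally the orbitals obeying l ≥ 2 and m_l ≥ 0:
n=4 → 7; n=5 → 12; n=6 → 18; n=7 → 25; n=8 → 33.
Orbitals: 7 + 12 + 18 + 25 + 33 = 95. With m_s fixed to +1/2 there is one state per orbital, so 95 states.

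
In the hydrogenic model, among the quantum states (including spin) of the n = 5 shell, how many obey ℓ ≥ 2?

For n = 5, ℓ ranges over 0 … 4.
Per ℓ-value: ℓ=2 → 5; ℓ=3 → 7; ℓ=4 → 9.
Orbitals: 5 + 7 + 9 = 21. Each orbital carries two spin states, so 21 × 2 = 42 states.

42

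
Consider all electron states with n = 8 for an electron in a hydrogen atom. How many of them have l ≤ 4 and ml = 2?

6

Go through l = 0, …, 7 (the values permitted for n = 8).
Contributions: l=2 → 1; l=3 → 1; l=4 → 1.
Orbitals: 1 + 1 + 1 = 3. Each orbital carries two spin states, so 3 × 2 = 6 states.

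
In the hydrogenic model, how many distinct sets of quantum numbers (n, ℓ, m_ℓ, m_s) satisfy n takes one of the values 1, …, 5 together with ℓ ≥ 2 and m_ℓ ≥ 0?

44

For each n in the range, tally the orbitals obeying ℓ ≥ 2 and m_ℓ ≥ 0:
n=3 → 3; n=4 → 7; n=5 → 12.
Orbitals: 3 + 7 + 12 = 22. Including both spin states (m_s = ±1/2) gives 2 × 22 = 44 states.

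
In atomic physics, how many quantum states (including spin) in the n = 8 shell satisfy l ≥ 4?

96

Orbitals with l ≥ 4, by l: l=4 → 9; l=5 → 11; l=6 → 13; l=7 → 15.
Orbitals: 9 + 11 + 13 + 15 = 48. Each orbital carries two spin states, so 48 × 2 = 96 states.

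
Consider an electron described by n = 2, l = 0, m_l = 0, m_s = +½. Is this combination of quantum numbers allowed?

Allowed

n = 2 is a positive integer. l = 0 satisfies 0 ≤ l ≤ n−1 = 1. m_l = 0 lies in the range −l … +l (here 0). m_s = +1/2 is one of ±1/2.
All four constraints are satisfied.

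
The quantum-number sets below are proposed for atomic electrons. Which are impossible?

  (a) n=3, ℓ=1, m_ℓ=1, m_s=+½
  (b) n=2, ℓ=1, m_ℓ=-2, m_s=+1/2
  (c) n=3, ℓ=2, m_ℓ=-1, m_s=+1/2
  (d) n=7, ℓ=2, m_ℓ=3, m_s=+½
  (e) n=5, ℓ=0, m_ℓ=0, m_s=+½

(b) has |m_ℓ| = 2 > ℓ = 1, violating −ℓ ≤ m_ℓ ≤ ℓ.
(d) has |m_ℓ| = 3 > ℓ = 2, violating −ℓ ≤ m_ℓ ≤ ℓ.
The remaining sets (a), (c), (e) satisfy all four rules.

(b) and (d)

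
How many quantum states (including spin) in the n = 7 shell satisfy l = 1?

Go through l = 0, …, 6 (the values permitted for n = 7).
Per l-value: l=1 → 3.
Orbitals: 3. Each orbital carries two spin states, so 3 × 2 = 6 states.

6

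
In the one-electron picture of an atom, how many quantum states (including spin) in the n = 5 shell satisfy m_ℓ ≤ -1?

Contributions: ℓ=1 → 1; ℓ=2 → 2; ℓ=3 → 3; ℓ=4 → 4.
Orbitals: 1 + 2 + 3 + 4 = 10. Each orbital carries two spin states, so 10 × 2 = 20 states.

20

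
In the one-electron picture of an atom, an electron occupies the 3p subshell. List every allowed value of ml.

-1, 0, 1

The 3p subshell has l = 1, and ml takes every integer from −l to +l. With l = 1 that gives the 3 values -1, 0, 1.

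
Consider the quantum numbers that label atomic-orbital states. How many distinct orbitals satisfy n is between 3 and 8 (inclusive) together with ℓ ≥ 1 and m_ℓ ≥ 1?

Count contributing orbitals for each principal shell:
n=3 → 3; n=4 → 6; n=5 → 10; n=6 → 15; n=7 → 21; n=8 → 28.
Total orbitals: 3 + 6 + 10 + 15 + 21 + 28 = 83.

83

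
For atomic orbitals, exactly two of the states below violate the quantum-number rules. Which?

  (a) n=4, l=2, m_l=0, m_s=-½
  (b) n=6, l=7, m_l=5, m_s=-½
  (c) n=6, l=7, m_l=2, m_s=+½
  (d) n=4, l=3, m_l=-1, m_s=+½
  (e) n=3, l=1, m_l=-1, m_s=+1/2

(b) has l = 7 ≥ n = 6, violating 0 ≤ l ≤ n−1.
(c) has l = 7 ≥ n = 6, violating 0 ≤ l ≤ n−1.
The remaining sets (a), (d), (e) satisfy all four rules.

(b) and (c)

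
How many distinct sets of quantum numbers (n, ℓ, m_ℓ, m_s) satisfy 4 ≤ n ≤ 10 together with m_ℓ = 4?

42

Go shell by shell, enumerating (ℓ, m_ℓ) with m_ℓ = 4:
n=5 → 1; n=6 → 2; n=7 → 3; n=8 → 4; n=9 → 5; n=10 → 6.
Orbitals: 1 + 2 + 3 + 4 + 5 + 6 = 21. Including both spin states (m_s = ±1/2) gives 2 × 21 = 42 states.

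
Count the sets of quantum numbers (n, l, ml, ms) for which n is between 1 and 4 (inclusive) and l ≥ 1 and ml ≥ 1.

Treat each shell separately and count matching orbitals:
n=2 → 1; n=3 → 3; n=4 → 6.
Orbitals: 1 + 3 + 6 = 10. Including both spin states (ms = ±1/2) gives 2 × 10 = 20 states.

20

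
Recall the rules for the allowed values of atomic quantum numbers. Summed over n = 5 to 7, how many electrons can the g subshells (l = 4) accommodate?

A g subshell (l = 4) exists for every n ≥ 5, so shells n = 5, 6, 7 each contribute one — 3 subshells.
Since each g subshell holds 2(2·4+1) = 18 electrons, the total is 3 × 18 = 54.

54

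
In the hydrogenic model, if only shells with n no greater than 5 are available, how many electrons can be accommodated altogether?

110

Total orbitals = 1² + 2² + 3² + 4² + 5² = 55. Doubling for spin gives 110 electrons.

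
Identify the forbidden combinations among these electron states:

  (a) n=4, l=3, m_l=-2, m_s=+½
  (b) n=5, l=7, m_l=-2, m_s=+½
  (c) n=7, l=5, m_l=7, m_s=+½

(b) and (c)

(b) has l = 7 ≥ n = 5, violating 0 ≤ l ≤ n−1.
(c) has |m_l| = 7 > l = 5, violating −l ≤ m_l ≤ l.
The remaining set (a) satisfies all four rules.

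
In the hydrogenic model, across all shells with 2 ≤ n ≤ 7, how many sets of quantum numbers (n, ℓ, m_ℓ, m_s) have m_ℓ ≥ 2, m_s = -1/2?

Go shell by shell, enumerating (ℓ, m_ℓ) with m_ℓ ≥ 2:
n=3 → 1; n=4 → 3; n=5 → 6; n=6 → 10; n=7 → 15.
Orbitals: 1 + 3 + 6 + 10 + 15 = 35. With m_s fixed to -1/2 there is one state per orbital, so 35 states.

35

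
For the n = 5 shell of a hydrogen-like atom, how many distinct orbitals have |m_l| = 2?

Go through l = 0, …, 4 (the values permitted for n = 5).
Contributions: l=2 → 2; l=3 → 2; l=4 → 2.
Total orbitals: 2 + 2 + 2 = 6.

6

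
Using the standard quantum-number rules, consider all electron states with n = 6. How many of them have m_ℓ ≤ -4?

Per ℓ-value: ℓ=4 → 1; ℓ=5 → 2.
Orbitals: 1 + 2 = 3. Each orbital carries two spin states, so 3 × 2 = 6 states.

6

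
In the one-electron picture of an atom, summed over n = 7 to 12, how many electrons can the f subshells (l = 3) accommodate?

An f subshell (l = 3) exists for every n ≥ 4, so shells n = 7, 8, 9, 10, 11, 12 each contribute one — 6 subshells.
Since each f subshell holds 2(2·3+1) = 14 electrons, the total is 6 × 14 = 84.

84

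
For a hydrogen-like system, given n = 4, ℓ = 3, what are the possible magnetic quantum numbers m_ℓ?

-3, -2, -1, 0, 1, 2, 3

m_ℓ takes every integer from −ℓ to +ℓ. With ℓ = 3 that gives the 7 values -3, -2, -1, 0, 1, 2, 3.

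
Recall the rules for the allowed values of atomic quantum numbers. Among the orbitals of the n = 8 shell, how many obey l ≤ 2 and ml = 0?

3

For n = 8, l ranges over 0 … 7.
Per l-value: l=0 → 1; l=1 → 1; l=2 → 1.
Total orbitals: 1 + 1 + 1 = 3.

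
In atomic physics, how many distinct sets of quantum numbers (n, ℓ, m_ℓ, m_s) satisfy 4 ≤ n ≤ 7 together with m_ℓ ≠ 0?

208

Work shell by shell — for each n, count the (ℓ, m_ℓ) pairs that satisfy m_ℓ ≠ 0:
n=4 → 12; n=5 → 20; n=6 → 30; n=7 → 42.
Orbitals: 12 + 20 + 30 + 42 = 104. Including both spin states (m_s = ±1/2) gives 2 × 104 = 208 states.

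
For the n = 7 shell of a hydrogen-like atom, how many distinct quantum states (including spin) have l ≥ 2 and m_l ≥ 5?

6

The n = 7 shell has l = 0 through 6; check each.
Orbitals with l ≥ 2 and m_l ≥ 5, by l: l=5 → 1; l=6 → 2.
Orbitals: 1 + 2 = 3. Each orbital carries two spin states, so 3 × 2 = 6 states.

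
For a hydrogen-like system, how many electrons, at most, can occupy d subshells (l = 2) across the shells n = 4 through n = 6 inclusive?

30

A d subshell (l = 2) exists for every n ≥ 3, so shells n = 4, 5, 6 each contribute one — 3 subshells.
Since each d subshell holds 2(2·2+1) = 10 electrons, the total is 3 × 10 = 30.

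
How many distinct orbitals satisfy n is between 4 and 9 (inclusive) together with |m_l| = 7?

Per-shell orbital counts meeting the constraint:
n=8 → 2; n=9 → 4.
Total orbitals: 2 + 4 = 6.

6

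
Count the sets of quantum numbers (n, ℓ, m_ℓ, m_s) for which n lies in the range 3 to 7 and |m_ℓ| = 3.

40

Per-shell orbital counts meeting the constraint:
n=4 → 2; n=5 → 4; n=6 → 6; n=7 → 8.
Orbitals: 2 + 4 + 6 + 8 = 20. Including both spin states (m_s = ±1/2) gives 2 × 20 = 40 states.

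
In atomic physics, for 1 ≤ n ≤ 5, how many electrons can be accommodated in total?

110

Total orbitals = 1² + 2² + 3² + 4² + 5² = 55. Doubling for spin gives 110 electrons.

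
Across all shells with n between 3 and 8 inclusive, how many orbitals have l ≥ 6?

41

For each n in the range, tally the orbitals obeying l ≥ 6:
n=7 → 13; n=8 → 28.
Total orbitals: 13 + 28 = 41.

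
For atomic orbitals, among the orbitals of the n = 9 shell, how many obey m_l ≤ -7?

The n = 9 shell has l = 0 through 8; check each.
Contributions: l=7 → 1; l=8 → 2.
Total orbitals: 1 + 2 = 3.

3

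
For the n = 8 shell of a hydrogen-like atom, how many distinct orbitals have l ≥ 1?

The n = 8 shell has l = 0 through 7; check each.
The (l, ml) pairs meeting l ≥ 1 give: l=1 → 3; l=2 → 5; l=3 → 7; l=4 → 9; l=5 → 11; l=6 → 13; l=7 → 15.
Total orbitals: 3 + 5 + 7 + 9 + 11 + 13 + 15 = 63.

63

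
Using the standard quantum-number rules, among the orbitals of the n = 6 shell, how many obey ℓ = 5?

11

With n = 6 the allowed ℓ are 0, 1, …, 5.
Per ℓ-value: ℓ=5 → 11.
Total orbitals: 11.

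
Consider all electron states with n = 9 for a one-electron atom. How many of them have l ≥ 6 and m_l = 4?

Go through l = 0, …, 8 (the values permitted for n = 9).
Per l-value: l=6 → 1; l=7 → 1; l=8 → 1.
Orbitals: 1 + 1 + 1 = 3. Each orbital carries two spin states, so 3 × 2 = 6 states.

6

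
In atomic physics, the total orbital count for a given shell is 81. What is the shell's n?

n² = 81 ⇒ n = 9.

n = 9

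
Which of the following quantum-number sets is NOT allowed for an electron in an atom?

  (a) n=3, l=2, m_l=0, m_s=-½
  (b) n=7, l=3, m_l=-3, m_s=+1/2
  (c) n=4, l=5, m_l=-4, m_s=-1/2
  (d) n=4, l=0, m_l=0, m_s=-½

(c) has l = 5 ≥ n = 4, violating 0 ≤ l ≤ n−1.
The remaining sets (a), (b), (d) satisfy all four rules.

(c)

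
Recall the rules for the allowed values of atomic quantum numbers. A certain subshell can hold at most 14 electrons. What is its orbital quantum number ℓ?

ℓ = 3 (f)

2(2ℓ+1) = 14 ⇒ 2ℓ+1 = 7 ⇒ ℓ = 3.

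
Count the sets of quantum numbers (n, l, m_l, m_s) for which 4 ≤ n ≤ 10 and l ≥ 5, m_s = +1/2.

205

Per-shell orbital counts meeting the constraint:
n=6 → 11; n=7 → 24; n=8 → 39; n=9 → 56; n=10 → 75.
Orbitals: 11 + 24 + 39 + 56 + 75 = 205. With m_s fixed to +1/2 there is one state per orbital, so 205 states.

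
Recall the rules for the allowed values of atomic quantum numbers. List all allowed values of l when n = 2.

0, 1

l is an integer with 0 ≤ l ≤ n−1, so for n = 2: l = 0, 1.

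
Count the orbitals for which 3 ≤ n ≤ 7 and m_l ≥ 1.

55

Per-shell orbital counts meeting the constraint:
n=3 → 3; n=4 → 6; n=5 → 10; n=6 → 15; n=7 → 21.
Total orbitals: 3 + 6 + 10 + 15 + 21 = 55.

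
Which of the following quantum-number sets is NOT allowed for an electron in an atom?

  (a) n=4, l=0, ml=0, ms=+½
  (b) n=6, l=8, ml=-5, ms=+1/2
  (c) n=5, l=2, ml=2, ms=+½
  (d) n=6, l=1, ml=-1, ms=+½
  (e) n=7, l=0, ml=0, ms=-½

(b)

(b) has l = 8 ≥ n = 6, violating 0 ≤ l ≤ n−1.
The remaining sets (a), (c), (d), (e) satisfy all four rules.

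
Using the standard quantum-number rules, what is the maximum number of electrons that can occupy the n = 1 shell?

A shell holds 2n² electrons: 2 × 1² = 2 × 1 = 2.

2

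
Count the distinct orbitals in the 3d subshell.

5

A subshell has 2l+1 orbitals; with l = 2, that's 5.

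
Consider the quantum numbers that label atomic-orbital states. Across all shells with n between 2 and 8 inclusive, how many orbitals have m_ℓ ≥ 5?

Treat each shell separately and count matching orbitals:
n=6 → 1; n=7 → 3; n=8 → 6.
Total orbitals: 1 + 3 + 6 = 10.

10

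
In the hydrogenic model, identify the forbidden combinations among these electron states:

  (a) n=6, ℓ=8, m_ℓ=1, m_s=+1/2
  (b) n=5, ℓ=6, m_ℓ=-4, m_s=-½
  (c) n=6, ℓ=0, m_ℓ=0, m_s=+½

(a) and (b)

(a) has ℓ = 8 ≥ n = 6, violating 0 ≤ ℓ ≤ n−1.
(b) has ℓ = 6 ≥ n = 5, violating 0 ≤ ℓ ≤ n−1.
The remaining set (c) satisfies all four rules.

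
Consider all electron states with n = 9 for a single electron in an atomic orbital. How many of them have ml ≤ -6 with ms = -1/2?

With n = 9 the allowed l are 0, 1, …, 8.
Orbitals with ml ≤ -6, by l: l=6 → 1; l=7 → 2; l=8 → 3.
Orbitals: 1 + 2 + 3 = 6. With ms fixed to a single value there is one state per orbital, giving 6 states.

6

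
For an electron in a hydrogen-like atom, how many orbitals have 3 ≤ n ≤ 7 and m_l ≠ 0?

110

Per-shell orbital counts meeting the constraint:
n=3 → 6; n=4 → 12; n=5 → 20; n=6 → 30; n=7 → 42.
Total orbitals: 6 + 12 + 20 + 30 + 42 = 110.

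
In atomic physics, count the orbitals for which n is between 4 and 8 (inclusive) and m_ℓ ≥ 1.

Treat each shell separately and count matching orbitals:
n=4 → 6; n=5 → 10; n=6 → 15; n=7 → 21; n=8 → 28.
Total orbitals: 6 + 10 + 15 + 21 + 28 = 80.

80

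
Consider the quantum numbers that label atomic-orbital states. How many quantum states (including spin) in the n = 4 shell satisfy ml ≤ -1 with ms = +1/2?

For n = 4, l ranges over 0 … 3.
The (l, ml) pairs meeting ml ≤ -1 give: l=1 → 1; l=2 → 2; l=3 → 3.
Orbitals: 1 + 2 + 3 = 6. With ms fixed to a single value there is one state per orbital, giving 6 states.

6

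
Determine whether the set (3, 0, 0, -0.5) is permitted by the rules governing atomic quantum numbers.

n = 3 is a positive integer. l = 0 satisfies 0 ≤ l ≤ n−1 = 2. m_l = 0 lies in the range −l … +l (here 0). m_s = -1/2 is one of ±1/2.
All four constraints are satisfied.

Yes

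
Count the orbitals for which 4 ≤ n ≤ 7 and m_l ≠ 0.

For each n in the range, tally the orbitals obeying m_l ≠ 0:
n=4 → 12; n=5 → 20; n=6 → 30; n=7 → 42.
Total orbitals: 12 + 20 + 30 + 42 = 104.

104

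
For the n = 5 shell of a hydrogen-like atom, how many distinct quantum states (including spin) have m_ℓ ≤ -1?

20

Contributions: ℓ=1 → 1; ℓ=2 → 2; ℓ=3 → 3; ℓ=4 → 4.
Orbitals: 1 + 2 + 3 + 4 = 10. Each orbital carries two spin states, so 10 × 2 = 20 states.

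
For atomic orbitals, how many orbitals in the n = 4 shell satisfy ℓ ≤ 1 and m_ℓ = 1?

For n = 4, ℓ ranges over 0 … 3.
Per ℓ-value: ℓ=1 → 1.
Total orbitals: 1.

1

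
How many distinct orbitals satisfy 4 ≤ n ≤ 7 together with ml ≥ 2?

34

Per-shell orbital counts meeting the constraint:
n=4 → 3; n=5 → 6; n=6 → 10; n=7 → 15.
Total orbitals: 3 + 6 + 10 + 15 = 34.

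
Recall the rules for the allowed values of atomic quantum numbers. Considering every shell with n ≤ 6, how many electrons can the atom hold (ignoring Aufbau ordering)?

182

Total orbitals = 1² + 2² + 3² + 4² + 5² + 6² = 91. Doubling for spin gives 182 electrons.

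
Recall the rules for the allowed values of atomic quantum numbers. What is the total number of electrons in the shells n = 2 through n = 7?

Shell n has n² orbitals: 2²=4 + 3²=9 + 4²=16 + 5²=25 + 6²=36 + 7²=49 = 139 orbitals.
Two spin states per orbital: 2 × 139 = 278 electrons.

278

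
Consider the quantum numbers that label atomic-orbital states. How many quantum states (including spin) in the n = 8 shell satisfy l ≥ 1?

Per l-value: l=1 → 3; l=2 → 5; l=3 → 7; l=4 → 9; l=5 → 11; l=6 → 13; l=7 → 15.
Orbitals: 3 + 5 + 7 + 9 + 11 + 13 + 15 = 63. Each orbital carries two spin states, so 63 × 2 = 126 states.

126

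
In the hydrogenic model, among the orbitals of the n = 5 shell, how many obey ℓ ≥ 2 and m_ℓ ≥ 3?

For n = 5, ℓ ranges over 0 … 4.
Per ℓ-value: ℓ=3 → 1; ℓ=4 → 2.
Total orbitals: 1 + 2 = 3.

3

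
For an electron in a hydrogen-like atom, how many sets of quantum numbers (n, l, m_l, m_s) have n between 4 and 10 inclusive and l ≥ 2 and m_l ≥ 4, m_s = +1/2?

Treat each shell separately and count matching orbitals:
n=5 → 1; n=6 → 3; n=7 → 6; n=8 → 10; n=9 → 15; n=10 → 21.
Orbitals: 1 + 3 + 6 + 10 + 15 + 21 = 56. With m_s fixed to +1/2 there is one state per orbital, so 56 states.

56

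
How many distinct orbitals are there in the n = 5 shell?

25

The n = 5 shell contains n² = 5² = 25 orbitals.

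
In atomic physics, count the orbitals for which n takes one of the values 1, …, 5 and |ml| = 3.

6

Per-shell orbital counts meeting the constraint:
n=4 → 2; n=5 → 4.
Total orbitals: 2 + 4 = 6.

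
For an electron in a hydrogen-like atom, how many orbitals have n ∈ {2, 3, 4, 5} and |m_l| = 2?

12

For each n in the range, tally the orbitals obeying |m_l| = 2:
n=3 → 2; n=4 → 4; n=5 → 6.
Total orbitals: 2 + 4 + 6 = 12.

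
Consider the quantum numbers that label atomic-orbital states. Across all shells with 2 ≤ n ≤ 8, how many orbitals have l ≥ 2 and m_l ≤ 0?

Work shell by shell — for each n, count the (l, m_l) pairs that satisfy l ≥ 2 and m_l ≤ 0:
n=3 → 3; n=4 → 7; n=5 → 12; n=6 → 18; n=7 → 25; n=8 → 33.
Total orbitals: 3 + 7 + 12 + 18 + 25 + 33 = 98.

98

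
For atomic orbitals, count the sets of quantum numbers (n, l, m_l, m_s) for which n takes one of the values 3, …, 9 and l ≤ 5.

Work shell by shell — for each n, count the (l, m_l) pairs that satisfy l ≤ 5:
n=3 → 9; n=4 → 16; n=5 → 25; n=6 → 36; n=7 → 36; n=8 → 36; n=9 → 36.
Orbitals: 9 + 16 + 25 + 36 + 36 + 36 + 36 = 194. Including both spin states (m_s = ±1/2) gives 2 × 194 = 388 states.

388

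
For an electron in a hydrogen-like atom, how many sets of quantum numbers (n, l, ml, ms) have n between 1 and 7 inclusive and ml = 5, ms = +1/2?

3

Count contributing orbitals for each principal shell:
n=6 → 1; n=7 → 2.
Orbitals: 1 + 2 = 3. With ms fixed to +1/2 there is one state per orbital, so 3 states.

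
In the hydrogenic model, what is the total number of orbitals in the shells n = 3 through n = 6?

86

Shell n has n² orbitals: 3²=9 + 4²=16 + 5²=25 + 6²=36 = 86 orbitals.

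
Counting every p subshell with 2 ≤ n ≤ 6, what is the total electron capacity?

30

A p subshell (ℓ = 1) exists for every n ≥ 2, so shells n = 2, 3, 4, 5, 6 each contribute one — 5 subshells.
Since each p subshell holds 2(2·1+1) = 6 electrons, the total is 5 × 6 = 30.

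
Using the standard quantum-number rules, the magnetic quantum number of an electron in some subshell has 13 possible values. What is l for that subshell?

l = 6 (i)

m_l ranges over 2l+1 integers, so 2l+1 = 13 ⇒ l = 6.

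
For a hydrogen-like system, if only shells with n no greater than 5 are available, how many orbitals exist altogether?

Total orbitals = 1² + 2² + 3² + 4² + 5² = 55.

55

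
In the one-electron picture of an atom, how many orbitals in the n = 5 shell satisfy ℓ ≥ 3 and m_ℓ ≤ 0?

For n = 5, ℓ ranges over 0 … 4.
Per ℓ-value: ℓ=3 → 4; ℓ=4 → 5.
Total orbitals: 4 + 5 = 9.

9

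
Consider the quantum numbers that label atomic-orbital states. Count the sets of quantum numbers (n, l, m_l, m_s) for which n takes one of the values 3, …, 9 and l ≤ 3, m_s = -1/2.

For each n in the range, tally the orbitals obeying l ≤ 3:
n=3 → 9; n=4 → 16; n=5 → 16; n=6 → 16; n=7 → 16; n=8 → 16; n=9 → 16.
Orbitals: 9 + 16 + 16 + 16 + 16 + 16 + 16 = 105. With m_s fixed to -1/2 there is one state per orbital, so 105 states.

105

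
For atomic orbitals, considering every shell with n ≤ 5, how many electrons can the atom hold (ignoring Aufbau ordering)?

110

Total orbitals = 1² + 2² + 3² + 4² + 5² = 55. Doubling for spin gives 110 electrons.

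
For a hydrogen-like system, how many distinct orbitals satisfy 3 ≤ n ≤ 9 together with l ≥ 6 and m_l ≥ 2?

Treat each shell separately and count matching orbitals:
n=7 → 5; n=8 → 11; n=9 → 18.
Total orbitals: 5 + 11 + 18 = 34.

34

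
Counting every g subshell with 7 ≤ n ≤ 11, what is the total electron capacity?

90

A g subshell (ℓ = 4) exists for every n ≥ 5, so shells n = 7, 8, 9, 10, 11 each contribute one — 5 subshells.
Since each g subshell holds 2(2·4+1) = 18 electrons, the total is 5 × 18 = 90.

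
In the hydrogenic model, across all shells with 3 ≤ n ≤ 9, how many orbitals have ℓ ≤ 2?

63

For each n in the range, tally the orbitals obeying ℓ ≤ 2:
n=3 → 9; n=4 → 9; n=5 → 9; n=6 → 9; n=7 → 9; n=8 → 9; n=9 → 9.
Total orbitals: 9 + 9 + 9 + 9 + 9 + 9 + 9 = 63.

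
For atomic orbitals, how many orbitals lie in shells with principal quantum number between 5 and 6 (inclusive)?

Shell n has n² orbitals: 5²=25 + 6²=36 = 61 orbitals.

61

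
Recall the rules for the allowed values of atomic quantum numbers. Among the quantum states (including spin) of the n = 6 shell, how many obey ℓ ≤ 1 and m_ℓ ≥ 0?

6

Go through ℓ = 0, …, 5 (the values permitted for n = 6).
Orbitals with ℓ ≤ 1 and m_ℓ ≥ 0, by ℓ: ℓ=0 → 1; ℓ=1 → 2.
Orbitals: 1 + 2 = 3. Each orbital carries two spin states, so 3 × 2 = 6 states.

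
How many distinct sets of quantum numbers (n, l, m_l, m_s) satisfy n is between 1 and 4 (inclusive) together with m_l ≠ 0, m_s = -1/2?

20

Per-shell orbital counts meeting the constraint:
n=2 → 2; n=3 → 6; n=4 → 12.
Orbitals: 2 + 6 + 12 = 20. With m_s fixed to -1/2 there is one state per orbital, so 20 states.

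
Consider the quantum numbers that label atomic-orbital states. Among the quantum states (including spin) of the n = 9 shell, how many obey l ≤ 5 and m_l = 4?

4

With n = 9 the allowed l are 0, 1, …, 8.
Orbitals with l ≤ 5 and m_l = 4, by l: l=4 → 1; l=5 → 1.
Orbitals: 1 + 1 = 2. Each orbital carries two spin states, so 2 × 2 = 4 states.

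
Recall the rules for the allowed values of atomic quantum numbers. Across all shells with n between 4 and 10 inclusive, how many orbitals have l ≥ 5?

205

Go shell by shell, enumerating (l, ml) with l ≥ 5:
n=6 → 11; n=7 → 24; n=8 → 39; n=9 → 56; n=10 → 75.
Total orbitals: 11 + 24 + 39 + 56 + 75 = 205.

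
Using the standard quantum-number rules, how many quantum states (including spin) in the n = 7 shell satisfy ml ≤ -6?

The n = 7 shell has l = 0 through 6; check each.
The (l, ml) pairs meeting ml ≤ -6 give: l=6 → 1.
Orbitals: 1. Each orbital carries two spin states, so 1 × 2 = 2 states.

2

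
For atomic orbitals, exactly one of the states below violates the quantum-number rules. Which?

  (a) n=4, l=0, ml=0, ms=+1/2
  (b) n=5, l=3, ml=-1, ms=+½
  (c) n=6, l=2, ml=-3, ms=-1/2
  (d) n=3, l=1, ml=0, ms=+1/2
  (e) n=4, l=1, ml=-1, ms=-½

(c) has |ml| = 3 > l = 2, violating −l ≤ ml ≤ l.
The remaining sets (a), (b), (d), (e) satisfy all four rules.

(c)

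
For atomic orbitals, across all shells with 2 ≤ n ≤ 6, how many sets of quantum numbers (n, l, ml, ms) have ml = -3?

Count contributing orbitals for each principal shell:
n=4 → 1; n=5 → 2; n=6 → 3.
Orbitals: 1 + 2 + 3 = 6. Including both spin states (ms = ±1/2) gives 2 × 6 = 12 states.

12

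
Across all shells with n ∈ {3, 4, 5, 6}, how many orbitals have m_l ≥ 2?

Go shell by shell, enumerating (l, m_l) with m_l ≥ 2:
n=3 → 1; n=4 → 3; n=5 → 6; n=6 → 10.
Total orbitals: 1 + 3 + 6 + 10 = 20.

20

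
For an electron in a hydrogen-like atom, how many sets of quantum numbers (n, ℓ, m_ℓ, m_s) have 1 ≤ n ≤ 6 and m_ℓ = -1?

30

Treat each shell separately and count matching orbitals:
n=2 → 1; n=3 → 2; n=4 → 3; n=5 → 4; n=6 → 5.
Orbitals: 1 + 2 + 3 + 4 + 5 = 15. Including both spin states (m_s = ±1/2) gives 2 × 15 = 30 states.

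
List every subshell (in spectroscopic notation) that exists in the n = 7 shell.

For n = 7, ℓ runs from 0 to 6. In spectroscopic notation ℓ = 0,1,2,… ↔ s,p,d,f,g,h,i, so the subshells are 7s, 7p, 7d, 7f, 7g, 7h, 7i.

7s, 7p, 7d, 7f, 7g, 7h, 7i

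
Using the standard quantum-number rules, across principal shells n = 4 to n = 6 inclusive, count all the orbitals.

77

Shell n has n² orbitals: 4²=16 + 5²=25 + 6²=36 = 77 orbitals.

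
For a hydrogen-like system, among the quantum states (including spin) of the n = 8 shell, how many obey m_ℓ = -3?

10

Go through ℓ = 0, …, 7 (the values permitted for n = 8).
Contributions: ℓ=3 → 1; ℓ=4 → 1; ℓ=5 → 1; ℓ=6 → 1; ℓ=7 → 1.
Orbitals: 1 + 1 + 1 + 1 + 1 = 5. Each orbital carries two spin states, so 5 × 2 = 10 states.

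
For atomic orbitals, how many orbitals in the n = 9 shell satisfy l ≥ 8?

17

For n = 9, l ranges over 0 … 8.
The (l, ml) pairs meeting l ≥ 8 give: l=8 → 17.
Total orbitals: 17.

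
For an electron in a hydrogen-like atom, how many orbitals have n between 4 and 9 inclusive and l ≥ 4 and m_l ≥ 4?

35

Count contributing orbitals for each principal shell:
n=5 → 1; n=6 → 3; n=7 → 6; n=8 → 10; n=9 → 15.
Total orbitals: 1 + 3 + 6 + 10 + 15 = 35.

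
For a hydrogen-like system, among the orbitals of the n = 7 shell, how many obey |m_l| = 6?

2

The n = 7 shell has l = 0 through 6; check each.
Orbitals with |m_l| = 6, by l: l=6 → 2.
Total orbitals: 2.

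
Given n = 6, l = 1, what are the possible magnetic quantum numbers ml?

ml takes every integer from −l to +l. With l = 1 that gives the 3 values -1, 0, 1.

-1, 0, 1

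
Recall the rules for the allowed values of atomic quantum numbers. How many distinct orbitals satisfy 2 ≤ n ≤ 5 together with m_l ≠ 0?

Per-shell orbital counts meeting the constraint:
n=2 → 2; n=3 → 6; n=4 → 12; n=5 → 20.
Total orbitals: 2 + 6 + 12 + 20 = 40.

40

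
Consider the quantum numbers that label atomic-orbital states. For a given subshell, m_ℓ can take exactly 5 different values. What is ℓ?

m_ℓ ranges over 2ℓ+1 integers, so 2ℓ+1 = 5 ⇒ ℓ = 2.

ℓ = 2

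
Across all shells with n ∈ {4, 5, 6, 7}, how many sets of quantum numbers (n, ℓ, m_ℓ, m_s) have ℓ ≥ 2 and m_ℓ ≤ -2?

Count contributing orbitals for each principal shell:
n=4 → 3; n=5 → 6; n=6 → 10; n=7 → 15.
Orbitals: 3 + 6 + 10 + 15 = 34. Including both spin states (m_s = ±1/2) gives 2 × 34 = 68 states.

68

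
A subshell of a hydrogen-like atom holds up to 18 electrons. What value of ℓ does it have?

2(2ℓ+1) = 18 ⇒ 2ℓ+1 = 9 ⇒ ℓ = 4.

ℓ = 4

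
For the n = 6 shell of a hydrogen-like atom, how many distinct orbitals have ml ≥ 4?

For n = 6, l ranges over 0 … 5.
Per l-value: l=4 → 1; l=5 → 2.
Total orbitals: 1 + 2 = 3.

3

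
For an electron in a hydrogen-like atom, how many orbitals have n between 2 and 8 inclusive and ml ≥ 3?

35

Treat each shell separately and count matching orbitals:
n=4 → 1; n=5 → 3; n=6 → 6; n=7 → 10; n=8 → 15.
Total orbitals: 1 + 3 + 6 + 10 + 15 = 35.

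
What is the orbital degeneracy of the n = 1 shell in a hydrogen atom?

1

The n = 1 shell contains n² = 1² = 1 orbital.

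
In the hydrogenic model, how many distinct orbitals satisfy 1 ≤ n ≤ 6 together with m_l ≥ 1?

35

For each n in the range, tally the orbitals obeying m_l ≥ 1:
n=2 → 1; n=3 → 3; n=4 → 6; n=5 → 10; n=6 → 15.
Total orbitals: 1 + 3 + 6 + 10 + 15 = 35.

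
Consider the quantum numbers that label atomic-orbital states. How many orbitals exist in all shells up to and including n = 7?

140

Total orbitals = 1² + 2² + 3² + 4² + 5² + 6² + 7² = 140.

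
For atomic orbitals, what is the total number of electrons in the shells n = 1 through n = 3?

Shell n has n² orbitals: 1²=1 + 2²=4 + 3²=9 = 14 orbitals.
Two spin states per orbital: 2 × 14 = 28 electrons.

28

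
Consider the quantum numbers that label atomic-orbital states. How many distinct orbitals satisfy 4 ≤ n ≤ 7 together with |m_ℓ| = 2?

28

Work shell by shell — for each n, count the (ℓ, m_ℓ) pairs that satisfy |m_ℓ| = 2:
n=4 → 4; n=5 → 6; n=6 → 8; n=7 → 10.
Total orbitals: 4 + 6 + 8 + 10 = 28.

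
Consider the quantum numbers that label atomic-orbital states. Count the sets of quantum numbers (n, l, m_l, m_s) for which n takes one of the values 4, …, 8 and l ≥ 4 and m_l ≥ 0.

Count contributing orbitals for each principal shell:
n=5 → 5; n=6 → 11; n=7 → 18; n=8 → 26.
Orbitals: 5 + 11 + 18 + 26 = 60. Including both spin states (m_s = ±1/2) gives 2 × 60 = 120 states.

120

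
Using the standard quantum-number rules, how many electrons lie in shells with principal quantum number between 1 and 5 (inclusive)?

110

Shell n has n² orbitals: 1²=1 + 2²=4 + 3²=9 + 4²=16 + 5²=25 = 55 orbitals.
Two spin states per orbital: 2 × 55 = 110 electrons.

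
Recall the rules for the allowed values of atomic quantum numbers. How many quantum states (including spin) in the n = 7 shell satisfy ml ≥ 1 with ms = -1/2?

Go through l = 0, …, 6 (the values permitted for n = 7).
Orbitals with ml ≥ 1, by l: l=1 → 1; l=2 → 2; l=3 → 3; l=4 → 4; l=5 → 5; l=6 → 6.
Orbitals: 1 + 2 + 3 + 4 + 5 + 6 = 21. With ms fixed to a single value there is one state per orbital, giving 21 states.

21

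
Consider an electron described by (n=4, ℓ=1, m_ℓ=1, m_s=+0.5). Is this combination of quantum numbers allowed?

Allowed

n = 4 is a positive integer. ℓ = 1 satisfies 0 ≤ ℓ ≤ n−1 = 3. m_ℓ = 1 lies in the range −ℓ … +ℓ (here −1 … 1). m_s = +1/2 is one of ±1/2.
All four constraints are satisfied.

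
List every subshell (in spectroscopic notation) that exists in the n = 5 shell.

For n = 5, ℓ runs from 0 to 4. In spectroscopic notation ℓ = 0,1,2,… ↔ s,p,d,f,g,h,i, so the subshells are 5s, 5p, 5d, 5f, 5g.

5s, 5p, 5d, 5f, 5g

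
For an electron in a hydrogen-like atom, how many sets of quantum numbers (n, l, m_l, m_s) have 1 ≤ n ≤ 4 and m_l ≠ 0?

40

Per-shell orbital counts meeting the constraint:
n=2 → 2; n=3 → 6; n=4 → 12.
Orbitals: 2 + 6 + 12 = 20. Including both spin states (m_s = ±1/2) gives 2 × 20 = 40 states.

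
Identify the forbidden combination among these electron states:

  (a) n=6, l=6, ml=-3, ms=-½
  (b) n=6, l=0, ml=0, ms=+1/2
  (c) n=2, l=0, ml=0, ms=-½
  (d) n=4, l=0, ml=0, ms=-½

(a)

(a) has l = 6 ≥ n = 6, violating 0 ≤ l ≤ n−1.
The remaining sets (b), (c), (d) satisfy all four rules.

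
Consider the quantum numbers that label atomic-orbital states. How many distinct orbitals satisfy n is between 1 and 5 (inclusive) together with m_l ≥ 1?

20

Treat each shell separately and count matching orbitals:
n=2 → 1; n=3 → 3; n=4 → 6; n=5 → 10.
Total orbitals: 1 + 3 + 6 + 10 = 20.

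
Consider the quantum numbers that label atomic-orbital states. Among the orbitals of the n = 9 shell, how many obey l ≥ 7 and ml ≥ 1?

15

Per l-value: l=7 → 7; l=8 → 8.
Total orbitals: 7 + 8 = 15.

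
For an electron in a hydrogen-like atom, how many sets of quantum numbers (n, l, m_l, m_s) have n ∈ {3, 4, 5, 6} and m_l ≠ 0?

136

Count contributing orbitals for each principal shell:
n=3 → 6; n=4 → 12; n=5 → 20; n=6 → 30.
Orbitals: 6 + 12 + 20 + 30 = 68. Including both spin states (m_s = ±1/2) gives 2 × 68 = 136 states.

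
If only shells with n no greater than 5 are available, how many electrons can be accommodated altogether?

Total orbitals = 1² + 2² + 3² + 4² + 5² = 55. Doubling for spin gives 110 electrons.

110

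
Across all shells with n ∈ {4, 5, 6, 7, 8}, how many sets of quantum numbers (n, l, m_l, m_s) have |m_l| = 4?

Count contributing orbitals for each principal shell:
n=5 → 2; n=6 → 4; n=7 → 6; n=8 → 8.
Orbitals: 2 + 4 + 6 + 8 = 20. Including both spin states (m_s = ±1/2) gives 2 × 20 = 40 states.

40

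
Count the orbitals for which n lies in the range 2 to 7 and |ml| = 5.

Treat each shell separately and count matching orbitals:
n=6 → 2; n=7 → 4.
Total orbitals: 2 + 4 = 6.

6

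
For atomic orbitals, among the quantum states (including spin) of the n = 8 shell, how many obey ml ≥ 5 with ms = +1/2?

6

The n = 8 shell has l = 0 through 7; check each.
Contributions: l=5 → 1; l=6 → 2; l=7 → 3.
Orbitals: 1 + 2 + 3 = 6. With ms fixed to a single value there is one state per orbital, giving 6 states.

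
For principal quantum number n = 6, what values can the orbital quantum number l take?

l is an integer with 0 ≤ l ≤ n−1, so for n = 6: l = 0, 1, 2, 3, 4, 5.

0, 1, 2, 3, 4, 5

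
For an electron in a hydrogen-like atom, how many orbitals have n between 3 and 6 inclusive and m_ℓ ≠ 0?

68

Go shell by shell, enumerating (ℓ, m_ℓ) with m_ℓ ≠ 0:
n=3 → 6; n=4 → 12; n=5 → 20; n=6 → 30.
Total orbitals: 6 + 12 + 20 + 30 = 68.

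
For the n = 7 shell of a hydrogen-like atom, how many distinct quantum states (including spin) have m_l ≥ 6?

For n = 7, l ranges over 0 … 6.
Contributions: l=6 → 1.
Orbitals: 1. Each orbital carries two spin states, so 1 × 2 = 2 states.

2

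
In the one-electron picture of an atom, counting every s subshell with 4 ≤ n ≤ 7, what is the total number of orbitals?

An s subshell (l = 0) exists for every n ≥ 1, so shells n = 4, 5, 6, 7 each contribute one — 4 subshells.
Since each s subshell has 2·0+1 = 1 orbital, the total is 4 × 1 = 4.

4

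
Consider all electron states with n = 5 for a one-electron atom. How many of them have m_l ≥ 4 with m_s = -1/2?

1

For n = 5, l ranges over 0 … 4.
Orbitals with m_l ≥ 4, by l: l=4 → 1.
Orbitals: 1. With m_s fixed to a single value there is one state per orbital, giving 1 state.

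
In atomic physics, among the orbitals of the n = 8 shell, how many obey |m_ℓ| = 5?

For n = 8, ℓ ranges over 0 … 7.
Contributions: ℓ=5 → 2; ℓ=6 → 2; ℓ=7 → 2.
Total orbitals: 2 + 2 + 2 = 6.

6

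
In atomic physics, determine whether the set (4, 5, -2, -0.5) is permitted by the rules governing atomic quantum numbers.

The orbital quantum number must satisfy 0 ≤ ℓ ≤ n−1. With n = 4 the allowed ℓ values are 0, 1, 2, 3, so ℓ = 5 is out of range.

No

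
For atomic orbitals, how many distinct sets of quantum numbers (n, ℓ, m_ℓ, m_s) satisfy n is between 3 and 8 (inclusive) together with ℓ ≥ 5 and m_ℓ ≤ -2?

Per-shell orbital counts meeting the constraint:
n=6 → 4; n=7 → 9; n=8 → 15.
Orbitals: 4 + 9 + 15 = 28. Including both spin states (m_s = ±1/2) gives 2 × 28 = 56 states.

56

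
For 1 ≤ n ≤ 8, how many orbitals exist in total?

Total orbitals = 1² + 2² + 3² + 4² + 5² + 6² + 7² + 8² = 204.

204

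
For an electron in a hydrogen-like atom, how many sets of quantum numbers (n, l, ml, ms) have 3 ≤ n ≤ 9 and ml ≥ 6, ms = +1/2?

10

Go shell by shell, enumerating (l, ml) with ml ≥ 6:
n=7 → 1; n=8 → 3; n=9 → 6.
Orbitals: 1 + 3 + 6 = 10. With ms fixed to +1/2 there is one state per orbital, so 10 states.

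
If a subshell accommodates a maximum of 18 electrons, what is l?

2(2l+1) = 18 ⇒ 2l+1 = 9 ⇒ l = 4.

l = 4 (g)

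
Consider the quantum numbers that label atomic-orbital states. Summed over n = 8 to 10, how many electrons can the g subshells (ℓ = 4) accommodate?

54

A g subshell (ℓ = 4) exists for every n ≥ 5, so shells n = 8, 9, 10 each contribute one — 3 subshells.
Since each g subshell holds 2(2·4+1) = 18 electrons, the total is 3 × 18 = 54.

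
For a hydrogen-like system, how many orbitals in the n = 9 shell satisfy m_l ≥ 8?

The n = 9 shell has l = 0 through 8; check each.
Orbitals with m_l ≥ 8, by l: l=8 → 1.
Total orbitals: 1.

1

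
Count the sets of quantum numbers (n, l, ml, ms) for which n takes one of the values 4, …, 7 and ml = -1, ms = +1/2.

Count contributing orbitals for each principal shell:
n=4 → 3; n=5 → 4; n=6 → 5; n=7 → 6.
Orbitals: 3 + 4 + 5 + 6 = 18. With ms fixed to +1/2 there is one state per orbital, so 18 states.

18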